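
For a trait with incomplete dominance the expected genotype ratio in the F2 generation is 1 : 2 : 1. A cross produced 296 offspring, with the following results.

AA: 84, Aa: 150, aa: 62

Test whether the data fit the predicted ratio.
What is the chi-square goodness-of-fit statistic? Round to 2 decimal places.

Ratio total = 4. Expected counts: 296×1/4 = 74, 296×2/4 = 148, 296×1/4 = 74.
χ² = (84−74)²/74 + (150−148)²/148 + (62−74)²/74
   = 1.351 + 0.027 + 1.946
Sum = 3.32

3.32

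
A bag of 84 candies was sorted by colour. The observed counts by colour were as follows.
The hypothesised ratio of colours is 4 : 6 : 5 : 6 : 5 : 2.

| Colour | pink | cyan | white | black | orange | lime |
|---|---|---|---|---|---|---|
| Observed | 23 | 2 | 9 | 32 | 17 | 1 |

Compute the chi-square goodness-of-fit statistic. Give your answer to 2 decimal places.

42.03

Ratio total = 28. Expected counts: 84×4/28 = 12, 84×6/28 = 18, 84×5/28 = 15, 84×6/28 = 18, 84×5/28 = 15, 84×2/28 = 6.
pink: (23 − 12)²/12 = 121/12 = 10.083
cyan: (2 − 18)²/18 = 256/18 = 14.222
white: (9 − 15)²/15 = 36/15 = 2.400
black: (32 − 18)²/18 = 196/18 = 10.889
orange: (17 − 15)²/15 = 4/15 = 0.267
lime: (1 − 6)²/6 = 25/6 = 4.167
Sum = 42.03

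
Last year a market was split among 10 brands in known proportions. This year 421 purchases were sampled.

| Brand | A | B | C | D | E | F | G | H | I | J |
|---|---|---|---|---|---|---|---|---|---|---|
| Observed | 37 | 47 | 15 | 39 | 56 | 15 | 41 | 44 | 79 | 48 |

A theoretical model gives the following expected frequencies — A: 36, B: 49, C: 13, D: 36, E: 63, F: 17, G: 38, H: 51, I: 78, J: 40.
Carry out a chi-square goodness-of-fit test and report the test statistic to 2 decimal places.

4.49

A: (37 − 36)²/36 = 1/36 = 0.028
B: (47 − 49)²/49 = 4/49 = 0.082
C: (15 − 13)²/13 = 4/13 = 0.308
D: (39 − 36)²/36 = 9/36 = 0.250
E: (56 − 63)²/63 = 49/63 = 0.778
F: (15 − 17)²/17 = 4/17 = 0.235
G: (41 − 38)²/38 = 9/38 = 0.237
H: (44 − 51)²/51 = 49/51 = 0.961
I: (79 − 78)²/78 = 1/78 = 0.013
J: (48 − 40)²/40 = 64/40 = 1.600
Sum = 4.49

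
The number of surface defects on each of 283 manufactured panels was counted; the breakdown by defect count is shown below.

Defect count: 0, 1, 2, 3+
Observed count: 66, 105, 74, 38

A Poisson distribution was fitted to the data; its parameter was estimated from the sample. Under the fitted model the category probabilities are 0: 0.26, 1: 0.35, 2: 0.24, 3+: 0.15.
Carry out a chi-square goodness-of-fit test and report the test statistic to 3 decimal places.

Expected counts E_i = n·p_i: 283×0.26 = 73.58, 283×0.35 = 99.05, 283×0.24 = 67.92, 283×0.15 = 42.45.
0: (66 − 73.58)²/73.58 = 57.4564/73.58 = 0.7809
1: (105 − 99.05)²/99.05 = 35.4025/99.05 = 0.3574
2: (74 − 67.92)²/67.92 = 36.9664/67.92 = 0.5443
3+: (38 − 42.45)²/42.45 = 19.8025/42.45 = 0.4665
Sum = 2.149

2.149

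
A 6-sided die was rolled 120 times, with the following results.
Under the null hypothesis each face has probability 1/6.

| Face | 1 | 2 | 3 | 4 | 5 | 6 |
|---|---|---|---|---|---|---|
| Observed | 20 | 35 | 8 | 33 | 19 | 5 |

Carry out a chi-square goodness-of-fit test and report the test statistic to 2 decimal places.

38.20

Under H₀ each category has probability 1/6, so each expected count is 120/6 = 20.
cat         O        E   (O−E)²/E
1          20       20      0.000
2          35       20     11.250
3           8       20      7.200
4          33       20      8.450
5          19       20      0.050
6           5       20     11.250
Sum = 38.20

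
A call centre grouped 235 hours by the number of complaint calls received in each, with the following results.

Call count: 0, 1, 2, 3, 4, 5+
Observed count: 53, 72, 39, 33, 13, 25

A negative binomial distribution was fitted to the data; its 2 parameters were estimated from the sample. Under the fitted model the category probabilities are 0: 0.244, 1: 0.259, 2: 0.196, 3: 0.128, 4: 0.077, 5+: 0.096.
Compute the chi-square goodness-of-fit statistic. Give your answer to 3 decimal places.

5.430

Expected counts E_i = n·p_i: 235×0.244 = 57.34, 235×0.259 = 60.865, 235×0.196 = 46.06, 235×0.128 = 30.08, 235×0.077 = 18.095, 235×0.096 = 22.56.
cat         O        E   (O−E)²/E
0          53    57.34     0.3285
1          72   60.865     2.0371
2          39    46.06     1.0821
3          33    30.08     0.2835
4          13   18.095     1.4346
5+         25    22.56     0.2639
Sum = 5.430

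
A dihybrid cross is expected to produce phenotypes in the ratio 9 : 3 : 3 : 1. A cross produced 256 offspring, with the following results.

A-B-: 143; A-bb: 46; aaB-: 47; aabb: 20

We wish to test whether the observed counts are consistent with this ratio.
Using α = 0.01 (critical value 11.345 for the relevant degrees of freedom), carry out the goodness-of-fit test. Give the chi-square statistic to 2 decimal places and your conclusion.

1.11; do not reject

Ratio total = 16. Expected counts: 256×9/16 = 144, 256×3/16 = 48, 256×3/16 = 48, 256×1/16 = 16.
cat         O        E   (O−E)²/E
A-B-      143      144      0.007
A-bb       46       48      0.083
aaB-       47       48      0.021
aabb       20       16      1.000
Sum = 1.11
df = 3. Since 1.11 < 11.345, we do not reject H₀.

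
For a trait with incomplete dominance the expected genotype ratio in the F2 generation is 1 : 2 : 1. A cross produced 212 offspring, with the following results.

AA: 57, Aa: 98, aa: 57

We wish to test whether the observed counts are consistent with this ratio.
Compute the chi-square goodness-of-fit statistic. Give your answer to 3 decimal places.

1.208

Ratio total = 4. Expected counts: 212×1/4 = 53, 212×2/4 = 106, 212×1/4 = 53.
χ² = (57−53)²/53 + (98−106)²/106 + (57−53)²/53
   = 0.3019 + 0.6038 + 0.3019
Sum = 1.208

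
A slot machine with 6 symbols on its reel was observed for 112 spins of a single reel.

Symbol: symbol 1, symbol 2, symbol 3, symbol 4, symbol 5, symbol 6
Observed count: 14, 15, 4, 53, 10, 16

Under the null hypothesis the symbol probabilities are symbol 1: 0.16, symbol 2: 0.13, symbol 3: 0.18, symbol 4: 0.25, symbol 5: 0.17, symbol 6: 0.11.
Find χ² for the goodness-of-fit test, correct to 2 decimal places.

Expected counts E_i = n·p_i: 112×0.16 = 17.92, 112×0.13 = 14.56, 112×0.18 = 20.16, 112×0.25 = 28, 112×0.17 = 19.04, 112×0.11 = 12.32.
χ² = (14−17.92)²/17.92 + (15−14.56)²/14.56 + (4−20.16)²/20.16 + (53−28)²/28 + (10−19.04)²/19.04 + (16−12.32)²/12.32
   = 0.858 + 0.013 + 12.954 + 22.321 + 4.292 + 1.099
Sum = 41.54

41.54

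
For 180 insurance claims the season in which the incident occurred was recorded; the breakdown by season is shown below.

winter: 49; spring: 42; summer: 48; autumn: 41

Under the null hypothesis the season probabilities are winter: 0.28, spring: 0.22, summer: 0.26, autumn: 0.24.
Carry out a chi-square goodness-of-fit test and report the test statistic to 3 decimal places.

Expected counts E_i = n·p_i: 180×0.28 = 50.4, 180×0.22 = 39.6, 180×0.26 = 46.8, 180×0.24 = 43.2.
χ² = (49−50.4)²/50.4 + (42−39.6)²/39.6 + (48−46.8)²/46.8 + (41−43.2)²/43.2
   = 0.0389 + 0.1455 + 0.0308 + 0.1120
Sum = 0.327

0.327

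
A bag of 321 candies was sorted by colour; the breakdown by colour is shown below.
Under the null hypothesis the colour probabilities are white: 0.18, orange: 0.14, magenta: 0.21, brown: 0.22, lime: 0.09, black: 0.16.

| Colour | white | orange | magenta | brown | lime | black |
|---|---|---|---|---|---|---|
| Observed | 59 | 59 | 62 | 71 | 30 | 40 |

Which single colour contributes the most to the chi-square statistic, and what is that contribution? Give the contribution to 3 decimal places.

Expected counts E_i = n·p_i: 321×0.18 = 57.78, 321×0.14 = 44.94, 321×0.21 = 67.41, 321×0.22 = 70.62, 321×0.09 = 28.89, 321×0.16 = 51.36.
cat          O        E   (O−E)²/E
white       59    57.78     0.0258
orange      59    44.94     4.3988
magenta     62    67.41     0.4342
brown       71    70.62     0.0020
lime        30    28.89     0.0426
black       40    51.36     2.5126
The largest term is for orange: 4.399.

orange, 4.399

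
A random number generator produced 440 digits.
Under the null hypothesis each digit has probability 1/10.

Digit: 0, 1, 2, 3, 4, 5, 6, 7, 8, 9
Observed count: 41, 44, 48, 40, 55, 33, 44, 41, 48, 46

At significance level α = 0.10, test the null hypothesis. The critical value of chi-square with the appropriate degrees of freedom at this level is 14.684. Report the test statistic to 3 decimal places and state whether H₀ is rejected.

7.091; do not reject

Expected count for each of the 10 categories: 440/10 = 44.
cat         O        E   (O−E)²/E
0          41       44     0.2045
1          44       44     0.0000
2          48       44     0.3636
3          40       44     0.3636
4          55       44     2.7500
5          33       44     2.7500
6          44       44     0.0000
7          41       44     0.2045
8          48       44     0.3636
9          46       44     0.0909
Sum = 7.091
df = 9. Since 7.091 < 14.684, we do not reject H₀.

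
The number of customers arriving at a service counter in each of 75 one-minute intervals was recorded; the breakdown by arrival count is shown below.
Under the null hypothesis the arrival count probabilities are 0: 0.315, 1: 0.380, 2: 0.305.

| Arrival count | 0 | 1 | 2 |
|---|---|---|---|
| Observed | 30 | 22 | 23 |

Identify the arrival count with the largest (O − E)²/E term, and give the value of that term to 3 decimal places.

0, 1.720

Expected counts E_i = n·p_i: 75×0.315 = 23.625, 75×0.380 = 28.5, 75×0.305 = 22.875.
cat         O        E   (O−E)²/E
0          30   23.625     1.7202
1          22     28.5     1.4825
2          23   22.875     0.0007
The largest term is for 0: 1.720.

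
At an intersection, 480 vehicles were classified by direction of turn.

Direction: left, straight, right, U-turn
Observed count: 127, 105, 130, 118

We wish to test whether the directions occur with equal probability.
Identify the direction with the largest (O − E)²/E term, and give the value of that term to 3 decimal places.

straight, 1.875

Expected count for each of the 4 categories: 480/4 = 120.
χ² = (127−120)²/120 + (105−120)²/120 + (130−120)²/120 + (118−120)²/120
   = 0.4083 + 1.8750 + 0.8333 + 0.0333
The largest term is for straight: 1.875.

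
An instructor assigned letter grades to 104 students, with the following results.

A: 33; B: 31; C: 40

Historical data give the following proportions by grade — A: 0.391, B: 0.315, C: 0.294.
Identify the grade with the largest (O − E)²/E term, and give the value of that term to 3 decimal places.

Expected counts E_i = n·p_i: 104×0.391 = 40.664, 104×0.315 = 32.76, 104×0.294 = 30.576.
χ² = (33−40.664)²/40.664 + (31−32.76)²/32.76 + (40−30.576)²/30.576
   = 1.4444 + 0.0946 + 2.9046
The largest term is for C: 2.905.

C, 2.905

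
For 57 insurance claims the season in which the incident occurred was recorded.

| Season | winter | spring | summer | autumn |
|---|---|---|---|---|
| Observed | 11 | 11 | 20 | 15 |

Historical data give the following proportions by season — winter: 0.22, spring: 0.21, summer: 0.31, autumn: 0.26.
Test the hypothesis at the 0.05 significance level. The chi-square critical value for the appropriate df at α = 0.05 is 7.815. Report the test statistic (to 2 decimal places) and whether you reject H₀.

Expected counts E_i = n·p_i: 57×0.22 = 12.54, 57×0.21 = 11.97, 57×0.31 = 17.67, 57×0.26 = 14.82.
cat         O        E   (O−E)²/E
winter     11    12.54      0.189
spring     11    11.97      0.079
summer     20    17.67      0.307
autumn     15    14.82      0.002
Sum = 0.58
df = 3. Since 0.58 < 7.815, we do not reject H₀.

0.58; do not reject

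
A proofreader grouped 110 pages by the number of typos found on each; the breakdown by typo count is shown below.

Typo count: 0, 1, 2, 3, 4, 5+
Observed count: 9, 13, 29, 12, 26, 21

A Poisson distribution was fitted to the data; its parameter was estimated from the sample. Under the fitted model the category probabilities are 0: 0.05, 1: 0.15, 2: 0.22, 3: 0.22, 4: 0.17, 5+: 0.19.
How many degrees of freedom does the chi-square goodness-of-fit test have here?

There are k = 6 categories and 1 parameter estimated from the data, so df = 6 − 1 − 1 = 4.

4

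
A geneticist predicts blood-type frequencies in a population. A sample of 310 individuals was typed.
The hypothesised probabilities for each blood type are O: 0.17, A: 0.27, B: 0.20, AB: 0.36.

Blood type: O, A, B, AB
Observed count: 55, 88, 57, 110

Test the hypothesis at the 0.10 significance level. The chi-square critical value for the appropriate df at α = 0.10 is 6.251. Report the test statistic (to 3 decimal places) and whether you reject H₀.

0.747; do not reject

Expected counts E_i = n·p_i: 310×0.17 = 52.7, 310×0.27 = 83.7, 310×0.20 = 62, 310×0.36 = 111.6.
χ² = (55−52.7)²/52.7 + (88−83.7)²/83.7 + (57−62)²/62 + (110−111.6)²/111.6
   = 0.1004 + 0.2209 + 0.4032 + 0.0229
Sum = 0.747
df = 3. Since 0.747 < 6.251, we do not reject H₀.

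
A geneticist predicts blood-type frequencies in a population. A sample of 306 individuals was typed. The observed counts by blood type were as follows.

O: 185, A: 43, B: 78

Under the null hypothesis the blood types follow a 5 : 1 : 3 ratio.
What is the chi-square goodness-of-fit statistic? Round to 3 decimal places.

9.353

Ratio total = 9. Expected counts: 306×5/9 = 170, 306×1/9 = 34, 306×3/9 = 102.
χ² = (185−170)²/170 + (43−34)²/34 + (78−102)²/102
   = 1.3235 + 2.3824 + 5.6471
Sum = 9.353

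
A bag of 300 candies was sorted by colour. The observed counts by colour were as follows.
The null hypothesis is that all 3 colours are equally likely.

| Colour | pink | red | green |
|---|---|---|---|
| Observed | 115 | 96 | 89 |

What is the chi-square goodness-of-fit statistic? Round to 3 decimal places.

Under H₀ each category has probability 1/3, so each expected count is 300/3 = 100.
χ² = (115−100)²/100 + (96−100)²/100 + (89−100)²/100
   = 2.2500 + 0.1600 + 1.2100
Sum = 3.620

3.620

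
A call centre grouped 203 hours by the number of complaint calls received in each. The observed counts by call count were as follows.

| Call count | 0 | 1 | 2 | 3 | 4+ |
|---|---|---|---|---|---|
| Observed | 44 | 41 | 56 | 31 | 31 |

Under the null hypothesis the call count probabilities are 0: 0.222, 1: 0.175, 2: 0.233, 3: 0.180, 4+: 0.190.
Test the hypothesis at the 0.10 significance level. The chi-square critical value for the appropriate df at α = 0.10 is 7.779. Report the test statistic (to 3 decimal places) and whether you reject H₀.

Expected counts E_i = n·p_i: 203×0.222 = 45.066, 203×0.175 = 35.525, 203×0.233 = 47.299, 203×0.180 = 36.54, 203×0.190 = 38.57.
χ² = (44−45.066)²/45.066 + (41−35.525)²/35.525 + (56−47.299)²/47.299 + (31−36.54)²/36.54 + (31−38.57)²/38.57
   = 0.0252 + 0.8438 + 1.6006 + 0.8399 + 1.4857
Sum = 4.795
df = 4. Since 4.795 < 7.779, we do not reject H₀.

4.795; do not reject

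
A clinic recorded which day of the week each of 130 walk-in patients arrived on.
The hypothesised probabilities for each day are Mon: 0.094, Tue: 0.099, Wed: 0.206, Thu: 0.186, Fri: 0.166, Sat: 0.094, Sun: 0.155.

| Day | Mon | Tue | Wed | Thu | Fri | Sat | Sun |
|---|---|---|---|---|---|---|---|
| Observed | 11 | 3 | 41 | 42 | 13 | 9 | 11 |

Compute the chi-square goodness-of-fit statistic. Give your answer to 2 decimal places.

Expected counts E_i = n·p_i: 130×0.094 = 12.22, 130×0.099 = 12.87, 130×0.206 = 26.78, 130×0.186 = 24.18, 130×0.166 = 21.58, 130×0.094 = 12.22, 130×0.155 = 20.15.
cat         O        E   (O−E)²/E
Mon        11    12.22      0.122
Tue         3    12.87      7.569
Wed        41    26.78      7.551
Thu        42    24.18     13.133
Fri        13    21.58      3.411
Sat         9    12.22      0.848
Sun        11    20.15      4.155
Sum = 36.79

36.79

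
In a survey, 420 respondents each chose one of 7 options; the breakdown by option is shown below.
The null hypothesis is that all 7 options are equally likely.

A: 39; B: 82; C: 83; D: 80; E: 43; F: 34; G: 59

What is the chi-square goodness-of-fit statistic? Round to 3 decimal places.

47.000

Expected count for each of the 7 categories: 420/7 = 60.
A: (39 − 60)²/60 = 441/60 = 7.3500
B: (82 − 60)²/60 = 484/60 = 8.0667
C: (83 − 60)²/60 = 529/60 = 8.8167
D: (80 − 60)²/60 = 400/60 = 6.6667
E: (43 − 60)²/60 = 289/60 = 4.8167
F: (34 − 60)²/60 = 676/60 = 11.2667
G: (59 − 60)²/60 = 1/60 = 0.0167
Sum = 47.000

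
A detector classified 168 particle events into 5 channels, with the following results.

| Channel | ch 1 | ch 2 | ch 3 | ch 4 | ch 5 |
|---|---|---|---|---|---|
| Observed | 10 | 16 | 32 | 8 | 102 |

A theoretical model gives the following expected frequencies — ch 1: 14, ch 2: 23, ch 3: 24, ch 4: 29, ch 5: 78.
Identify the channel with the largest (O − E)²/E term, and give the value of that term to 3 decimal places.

ch 4, 15.207

ch 1: (10 − 14)²/14 = 16/14 = 1.1429
ch 2: (16 − 23)²/23 = 49/23 = 2.1304
ch 3: (32 − 24)²/24 = 64/24 = 2.6667
ch 4: (8 − 29)²/29 = 441/29 = 15.2069
ch 5: (102 − 78)²/78 = 576/78 = 7.3846
The largest term is for ch 4: 15.207.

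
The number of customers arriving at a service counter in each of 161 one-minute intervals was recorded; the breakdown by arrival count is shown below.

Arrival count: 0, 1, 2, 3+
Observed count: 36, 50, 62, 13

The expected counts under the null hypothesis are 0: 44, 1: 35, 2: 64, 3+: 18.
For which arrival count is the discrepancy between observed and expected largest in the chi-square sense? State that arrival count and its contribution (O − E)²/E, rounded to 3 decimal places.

χ² = (36−44)²/44 + (50−35)²/35 + (62−64)²/64 + (13−18)²/18
   = 1.4545 + 6.4286 + 0.0625 + 1.3889
The largest term is for 1: 6.429.

1, 6.429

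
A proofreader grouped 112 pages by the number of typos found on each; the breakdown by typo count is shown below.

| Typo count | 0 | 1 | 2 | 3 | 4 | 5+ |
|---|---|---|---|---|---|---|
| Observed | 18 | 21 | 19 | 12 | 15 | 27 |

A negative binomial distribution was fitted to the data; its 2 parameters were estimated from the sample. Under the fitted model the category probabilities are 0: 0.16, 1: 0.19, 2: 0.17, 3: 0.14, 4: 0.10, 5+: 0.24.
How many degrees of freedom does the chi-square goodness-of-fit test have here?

3

There are k = 6 categories and 2 parameters estimated from the data, so df = 6 − 1 − 2 = 3.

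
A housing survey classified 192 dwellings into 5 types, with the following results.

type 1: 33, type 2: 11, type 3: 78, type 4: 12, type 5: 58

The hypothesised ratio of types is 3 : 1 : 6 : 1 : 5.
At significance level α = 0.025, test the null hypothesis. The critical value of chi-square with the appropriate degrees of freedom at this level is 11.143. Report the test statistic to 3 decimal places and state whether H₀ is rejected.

Ratio total = 16. Expected counts: 192×3/16 = 36, 192×1/16 = 12, 192×6/16 = 72, 192×1/16 = 12, 192×5/16 = 60.
χ² = (33−36)²/36 + (11−12)²/12 + (78−72)²/72 + (12−12)²/12 + (58−60)²/60
   = 0.2500 + 0.0833 + 0.5000 + 0.0000 + 0.0667
Sum = 0.900
df = 4. Since 0.900 < 11.143, we do not reject H₀.

0.900; do not reject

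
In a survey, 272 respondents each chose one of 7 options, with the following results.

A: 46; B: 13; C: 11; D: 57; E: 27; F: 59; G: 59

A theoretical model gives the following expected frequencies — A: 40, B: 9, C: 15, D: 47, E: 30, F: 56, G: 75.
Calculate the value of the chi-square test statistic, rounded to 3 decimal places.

χ² = (46−40)²/40 + (13−9)²/9 + (11−15)²/15 + (57−47)²/47 + (27−30)²/30 + (59−56)²/56 + (59−75)²/75
   = 0.9000 + 1.7778 + 1.0667 + 2.1277 + 0.3000 + 0.1607 + 3.4133
Sum = 9.746

9.746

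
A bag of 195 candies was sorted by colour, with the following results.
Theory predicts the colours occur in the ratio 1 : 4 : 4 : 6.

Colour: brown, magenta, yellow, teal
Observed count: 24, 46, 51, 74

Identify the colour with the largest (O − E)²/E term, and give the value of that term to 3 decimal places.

Ratio total = 15. Expected counts: 195×1/15 = 13, 195×4/15 = 52, 195×4/15 = 52, 195×6/15 = 78.
χ² = (24−13)²/13 + (46−52)²/52 + (51−52)²/52 + (74−78)²/78
   = 9.3077 + 0.6923 + 0.0192 + 0.2051
The largest term is for brown: 9.308.

brown, 9.308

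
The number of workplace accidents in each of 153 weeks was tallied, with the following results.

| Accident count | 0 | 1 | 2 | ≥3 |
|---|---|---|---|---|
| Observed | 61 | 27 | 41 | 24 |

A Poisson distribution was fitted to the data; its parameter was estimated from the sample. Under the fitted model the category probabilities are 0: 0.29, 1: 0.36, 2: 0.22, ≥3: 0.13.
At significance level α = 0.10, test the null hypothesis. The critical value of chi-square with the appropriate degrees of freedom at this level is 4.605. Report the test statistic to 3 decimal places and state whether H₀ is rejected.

Expected counts E_i = n·p_i: 153×0.29 = 44.37, 153×0.36 = 55.08, 153×0.22 = 33.66, 153×0.13 = 19.89.
0: (61 − 44.37)²/44.37 = 276.5569/44.37 = 6.2330
1: (27 − 55.08)²/55.08 = 788.4864/55.08 = 14.3153
2: (41 − 33.66)²/33.66 = 53.8756/33.66 = 1.6006
≥3: (24 − 19.89)²/19.89 = 16.8921/19.89 = 0.8493
Sum = 22.998
df = 2. Since 22.998 > 4.605, we reject H₀.

22.998; reject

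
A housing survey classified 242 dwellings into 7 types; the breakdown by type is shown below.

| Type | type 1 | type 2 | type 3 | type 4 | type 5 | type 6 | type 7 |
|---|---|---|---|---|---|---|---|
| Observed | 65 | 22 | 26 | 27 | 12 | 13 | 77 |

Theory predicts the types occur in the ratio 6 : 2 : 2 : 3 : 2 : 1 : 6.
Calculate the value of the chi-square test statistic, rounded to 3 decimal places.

8.576

Ratio total = 22. Expected counts: 242×6/22 = 66, 242×2/22 = 22, 242×2/22 = 22, 242×3/22 = 33, 242×2/22 = 22, 242×1/22 = 11, 242×6/22 = 66.
cat         O        E   (O−E)²/E
type 1     65       66     0.0152
type 2     22       22     0.0000
type 3     26       22     0.7273
type 4     27       33     1.0909
type 5     12       22     4.5455
type 6     13       11     0.3636
type 7     77       66     1.8333
Sum = 8.576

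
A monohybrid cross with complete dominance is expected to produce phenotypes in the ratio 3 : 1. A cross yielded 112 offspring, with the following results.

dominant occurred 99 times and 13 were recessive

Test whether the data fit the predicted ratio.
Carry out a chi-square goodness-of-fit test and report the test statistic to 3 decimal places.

Ratio total = 4. Expected counts: 112×3/4 = 84, 112×1/4 = 28.
χ² = (99−84)²/84 + (13−28)²/28
   = 2.6786 + 8.0357
Sum = 10.714

10.714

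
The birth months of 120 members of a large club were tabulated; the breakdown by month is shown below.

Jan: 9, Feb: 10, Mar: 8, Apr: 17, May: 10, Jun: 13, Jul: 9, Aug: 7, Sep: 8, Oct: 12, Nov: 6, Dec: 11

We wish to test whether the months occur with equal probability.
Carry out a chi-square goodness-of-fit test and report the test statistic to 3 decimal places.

Expected count for each of the 12 categories: 120/12 = 10.
cat         O        E   (O−E)²/E
Jan         9       10     0.1000
Feb        10       10     0.0000
Mar         8       10     0.4000
Apr        17       10     4.9000
May        10       10     0.0000
Jun        13       10     0.9000
Jul         9       10     0.1000
Aug         7       10     0.9000
Sep         8       10     0.4000
Oct        12       10     0.4000
Nov         6       10     1.6000
Dec        11       10     0.1000
Sum = 9.800

9.800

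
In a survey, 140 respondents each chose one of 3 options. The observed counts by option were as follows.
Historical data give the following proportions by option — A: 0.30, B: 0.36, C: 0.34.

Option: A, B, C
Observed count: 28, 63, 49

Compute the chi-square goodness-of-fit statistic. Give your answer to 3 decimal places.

7.858

Expected counts E_i = n·p_i: 140×0.30 = 42, 140×0.36 = 50.4, 140×0.34 = 47.6.
A: (28 − 42)²/42 = 196/42 = 4.6667
B: (63 − 50.4)²/50.4 = 158.76/50.4 = 3.1500
C: (49 − 47.6)²/47.6 = 1.96/47.6 = 0.0412
Sum = 7.858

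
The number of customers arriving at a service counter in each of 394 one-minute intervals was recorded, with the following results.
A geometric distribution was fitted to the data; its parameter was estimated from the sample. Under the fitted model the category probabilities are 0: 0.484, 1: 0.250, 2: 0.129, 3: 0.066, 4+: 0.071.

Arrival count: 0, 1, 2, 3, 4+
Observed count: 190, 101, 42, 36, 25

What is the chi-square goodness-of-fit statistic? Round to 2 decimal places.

5.76

Expected counts E_i = n·p_i: 394×0.484 = 190.696, 394×0.250 = 98.5, 394×0.129 = 50.826, 394×0.066 = 26.004, 394×0.071 = 27.974.
0: (190 − 190.696)²/190.696 = 0.484416/190.696 = 0.003
1: (101 − 98.5)²/98.5 = 6.25/98.5 = 0.063
2: (42 − 50.826)²/50.826 = 77.898276/50.826 = 1.533
3: (36 − 26.004)²/26.004 = 99.920016/26.004 = 3.842
4+: (25 − 27.974)²/27.974 = 8.844676/27.974 = 0.316
Sum = 5.76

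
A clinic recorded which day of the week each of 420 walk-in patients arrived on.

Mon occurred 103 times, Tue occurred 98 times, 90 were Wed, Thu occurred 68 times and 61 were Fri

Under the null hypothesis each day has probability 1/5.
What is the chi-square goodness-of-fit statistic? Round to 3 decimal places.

16.405

Expected count for each of the 5 categories: 420/5 = 84.
Mon: (103 − 84)²/84 = 361/84 = 4.2976
Tue: (98 − 84)²/84 = 196/84 = 2.3333
Wed: (90 − 84)²/84 = 36/84 = 0.4286
Thu: (68 − 84)²/84 = 256/84 = 3.0476
Fri: (61 − 84)²/84 = 529/84 = 6.2976
Sum = 16.405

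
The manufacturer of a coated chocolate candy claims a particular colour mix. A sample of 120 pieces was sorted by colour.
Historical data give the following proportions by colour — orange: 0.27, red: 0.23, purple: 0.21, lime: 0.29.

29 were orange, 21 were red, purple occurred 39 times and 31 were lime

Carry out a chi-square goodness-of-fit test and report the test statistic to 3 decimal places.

Expected counts E_i = n·p_i: 120×0.27 = 32.4, 120×0.23 = 27.6, 120×0.21 = 25.2, 120×0.29 = 34.8.
cat         O        E   (O−E)²/E
orange     29     32.4     0.3568
red        21     27.6     1.5783
purple     39     25.2     7.5571
lime       31     34.8     0.4149
Sum = 9.907

9.907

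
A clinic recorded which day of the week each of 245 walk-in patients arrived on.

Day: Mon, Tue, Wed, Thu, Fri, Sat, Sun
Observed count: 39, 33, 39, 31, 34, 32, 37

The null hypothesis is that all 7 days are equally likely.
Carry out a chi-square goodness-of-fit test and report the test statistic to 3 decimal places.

Under H₀ each category has probability 1/7, so each expected count is 245/7 = 35.
Mon: (39 − 35)²/35 = 16/35 = 0.4571
Tue: (33 − 35)²/35 = 4/35 = 0.1143
Wed: (39 − 35)²/35 = 16/35 = 0.4571
Thu: (31 − 35)²/35 = 16/35 = 0.4571
Fri: (34 − 35)²/35 = 1/35 = 0.0286
Sat: (32 − 35)²/35 = 9/35 = 0.2571
Sun: (37 − 35)²/35 = 4/35 = 0.1143
Sum = 1.886

1.886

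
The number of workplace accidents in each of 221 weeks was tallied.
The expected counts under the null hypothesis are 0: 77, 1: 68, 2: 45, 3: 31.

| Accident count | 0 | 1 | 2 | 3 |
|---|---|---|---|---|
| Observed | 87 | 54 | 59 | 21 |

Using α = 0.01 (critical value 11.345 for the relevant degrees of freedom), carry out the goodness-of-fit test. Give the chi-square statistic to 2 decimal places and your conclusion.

11.76; reject

cat         O        E   (O−E)²/E
0          87       77      1.299
1          54       68      2.882
2          59       45      4.356
3          21       31      3.226
Sum = 11.76
df = 3. Since 11.76 > 11.345, we reject H₀.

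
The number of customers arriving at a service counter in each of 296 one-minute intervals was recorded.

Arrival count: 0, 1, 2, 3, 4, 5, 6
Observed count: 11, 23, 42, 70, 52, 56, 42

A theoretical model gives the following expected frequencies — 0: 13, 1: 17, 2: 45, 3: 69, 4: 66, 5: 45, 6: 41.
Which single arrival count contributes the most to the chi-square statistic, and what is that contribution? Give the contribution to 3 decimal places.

4, 2.970

χ² = (11−13)²/13 + (23−17)²/17 + (42−45)²/45 + (70−69)²/69 + (52−66)²/66 + (56−45)²/45 + (42−41)²/41
   = 0.3077 + 2.1176 + 0.2000 + 0.0145 + 2.9697 + 2.6889 + 0.0244
The largest term is for 4: 2.970.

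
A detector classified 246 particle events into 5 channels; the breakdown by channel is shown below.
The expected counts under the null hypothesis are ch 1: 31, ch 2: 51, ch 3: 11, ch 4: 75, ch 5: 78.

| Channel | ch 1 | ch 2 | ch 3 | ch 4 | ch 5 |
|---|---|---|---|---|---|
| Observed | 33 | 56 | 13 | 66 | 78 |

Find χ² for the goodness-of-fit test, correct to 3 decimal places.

2.063

χ² = (33−31)²/31 + (56−51)²/51 + (13−11)²/11 + (66−75)²/75 + (78−78)²/78
   = 0.1290 + 0.4902 + 0.3636 + 1.0800 + 0.0000
Sum = 2.063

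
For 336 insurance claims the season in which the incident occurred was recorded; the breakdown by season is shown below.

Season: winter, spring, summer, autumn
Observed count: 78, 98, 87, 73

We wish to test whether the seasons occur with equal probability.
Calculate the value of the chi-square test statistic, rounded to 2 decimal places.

4.31

Under H₀ each category has probability 1/4, so each expected count is 336/4 = 84.
cat         O        E   (O−E)²/E
winter     78       84      0.429
spring     98       84      2.333
summer     87       84      0.107
autumn     73       84      1.440
Sum = 4.31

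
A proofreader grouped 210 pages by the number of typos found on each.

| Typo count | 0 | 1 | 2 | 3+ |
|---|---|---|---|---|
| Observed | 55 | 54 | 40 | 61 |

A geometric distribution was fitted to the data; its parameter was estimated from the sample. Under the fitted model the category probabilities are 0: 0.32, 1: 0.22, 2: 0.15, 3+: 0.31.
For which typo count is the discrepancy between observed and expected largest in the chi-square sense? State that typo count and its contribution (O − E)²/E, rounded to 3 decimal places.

2, 2.294

Expected counts E_i = n·p_i: 210×0.32 = 67.2, 210×0.22 = 46.2, 210×0.15 = 31.5, 210×0.31 = 65.1.
χ² = (55−67.2)²/67.2 + (54−46.2)²/46.2 + (40−31.5)²/31.5 + (61−65.1)²/65.1
   = 2.2149 + 1.3169 + 2.2937 + 0.2582
The largest term is for 2: 2.294.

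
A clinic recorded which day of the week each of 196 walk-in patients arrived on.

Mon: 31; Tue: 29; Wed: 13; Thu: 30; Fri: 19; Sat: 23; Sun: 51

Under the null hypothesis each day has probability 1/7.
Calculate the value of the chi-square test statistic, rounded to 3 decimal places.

31.214

Under H₀ each category has probability 1/7, so each expected count is 196/7 = 28.
Mon: (31 − 28)²/28 = 9/28 = 0.3214
Tue: (29 − 28)²/28 = 1/28 = 0.0357
Wed: (13 − 28)²/28 = 225/28 = 8.0357
Thu: (30 − 28)²/28 = 4/28 = 0.1429
Fri: (19 − 28)²/28 = 81/28 = 2.8929
Sat: (23 − 28)²/28 = 25/28 = 0.8929
Sun: (51 − 28)²/28 = 529/28 = 18.8929
Sum = 31.214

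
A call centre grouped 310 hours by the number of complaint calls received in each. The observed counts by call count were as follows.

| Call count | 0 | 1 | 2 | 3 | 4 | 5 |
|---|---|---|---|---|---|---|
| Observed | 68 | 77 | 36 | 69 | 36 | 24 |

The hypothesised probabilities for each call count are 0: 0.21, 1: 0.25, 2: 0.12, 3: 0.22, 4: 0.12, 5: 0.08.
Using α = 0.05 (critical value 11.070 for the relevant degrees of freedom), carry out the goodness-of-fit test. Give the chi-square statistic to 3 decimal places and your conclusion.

Expected counts E_i = n·p_i: 310×0.21 = 65.1, 310×0.25 = 77.5, 310×0.12 = 37.2, 310×0.22 = 68.2, 310×0.12 = 37.2, 310×0.08 = 24.8.
χ² = (68−65.1)²/65.1 + (77−77.5)²/77.5 + (36−37.2)²/37.2 + (69−68.2)²/68.2 + (36−37.2)²/37.2 + (24−24.8)²/24.8
   = 0.1292 + 0.0032 + 0.0387 + 0.0094 + 0.0387 + 0.0258
Sum = 0.245
df = 5. Since 0.245 < 11.070, we do not reject H₀.

0.245; do not reject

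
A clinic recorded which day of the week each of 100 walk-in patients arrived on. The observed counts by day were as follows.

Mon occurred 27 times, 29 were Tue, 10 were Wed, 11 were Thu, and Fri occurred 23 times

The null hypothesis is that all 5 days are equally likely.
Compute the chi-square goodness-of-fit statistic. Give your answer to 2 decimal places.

Under H₀ each category has probability 1/5, so each expected count is 100/5 = 20.
χ² = (27−20)²/20 + (29−20)²/20 + (10−20)²/20 + (11−20)²/20 + (23−20)²/20
   = 2.450 + 4.050 + 5.000 + 4.050 + 0.450
Sum = 16.00

16.00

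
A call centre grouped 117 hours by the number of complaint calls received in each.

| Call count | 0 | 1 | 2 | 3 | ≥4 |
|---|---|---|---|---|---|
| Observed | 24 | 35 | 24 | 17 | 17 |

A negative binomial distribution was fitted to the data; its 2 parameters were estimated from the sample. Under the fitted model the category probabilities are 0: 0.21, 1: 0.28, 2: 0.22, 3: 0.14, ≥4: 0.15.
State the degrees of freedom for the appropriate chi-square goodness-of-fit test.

2

There are k = 5 categories and 2 parameters estimated from the data, so df = 5 − 1 − 2 = 2.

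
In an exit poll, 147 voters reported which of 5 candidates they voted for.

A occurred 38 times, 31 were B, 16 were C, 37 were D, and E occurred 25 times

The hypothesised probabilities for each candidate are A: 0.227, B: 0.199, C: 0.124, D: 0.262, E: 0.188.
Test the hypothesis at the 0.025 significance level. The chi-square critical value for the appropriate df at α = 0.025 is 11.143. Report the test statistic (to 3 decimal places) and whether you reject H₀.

1.330; do not reject

Expected counts E_i = n·p_i: 147×0.227 = 33.369, 147×0.199 = 29.253, 147×0.124 = 18.228, 147×0.262 = 38.514, 147×0.188 = 27.636.
cat         O        E   (O−E)²/E
A          38   33.369     0.6427
B          31   29.253     0.1043
C          16   18.228     0.2723
D          37   38.514     0.0595
E          25   27.636     0.2514
Sum = 1.330
df = 4. Since 1.330 < 11.143, we do not reject H₀.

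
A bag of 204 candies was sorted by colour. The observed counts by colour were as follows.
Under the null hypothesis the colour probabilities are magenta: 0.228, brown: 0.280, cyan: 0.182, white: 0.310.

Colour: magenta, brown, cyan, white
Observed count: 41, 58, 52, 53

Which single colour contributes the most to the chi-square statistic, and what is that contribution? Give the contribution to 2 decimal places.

Expected counts E_i = n·p_i: 204×0.228 = 46.512, 204×0.280 = 57.12, 204×0.182 = 37.128, 204×0.310 = 63.24.
cat          O        E   (O−E)²/E
magenta     41   46.512      0.653
brown       58    57.12      0.014
cyan        52   37.128      5.957
white       53    63.24      1.658
The largest term is for cyan: 5.96.

cyan, 5.96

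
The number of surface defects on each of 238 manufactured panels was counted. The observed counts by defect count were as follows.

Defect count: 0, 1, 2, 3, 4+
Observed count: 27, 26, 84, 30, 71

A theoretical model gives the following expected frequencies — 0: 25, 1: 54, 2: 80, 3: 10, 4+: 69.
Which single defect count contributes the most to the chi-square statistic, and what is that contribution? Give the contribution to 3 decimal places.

3, 40.000

cat         O        E   (O−E)²/E
0          27       25     0.1600
1          26       54    14.5185
2          84       80     0.2000
3          30       10    40.0000
4+         71       69     0.0580
The largest term is for 3: 40.000.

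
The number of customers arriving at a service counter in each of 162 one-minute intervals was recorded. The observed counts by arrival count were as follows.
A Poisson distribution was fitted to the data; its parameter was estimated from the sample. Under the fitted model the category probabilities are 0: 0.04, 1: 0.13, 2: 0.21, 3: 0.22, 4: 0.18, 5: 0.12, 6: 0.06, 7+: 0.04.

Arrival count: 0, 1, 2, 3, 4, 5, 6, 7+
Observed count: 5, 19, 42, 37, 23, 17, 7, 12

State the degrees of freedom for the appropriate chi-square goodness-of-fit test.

6

There are k = 8 categories and 1 parameter estimated from the data, so df = 8 − 1 − 1 = 6.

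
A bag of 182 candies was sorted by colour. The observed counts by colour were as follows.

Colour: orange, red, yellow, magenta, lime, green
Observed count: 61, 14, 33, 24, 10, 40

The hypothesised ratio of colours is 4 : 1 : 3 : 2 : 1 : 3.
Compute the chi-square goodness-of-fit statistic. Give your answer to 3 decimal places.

3.429

Ratio total = 14. Expected counts: 182×4/14 = 52, 182×1/14 = 13, 182×3/14 = 39, 182×2/14 = 26, 182×1/14 = 13, 182×3/14 = 39.
χ² = (61−52)²/52 + (14−13)²/13 + (33−39)²/39 + (24−26)²/26 + (10−13)²/13 + (40−39)²/39
   = 1.5577 + 0.0769 + 0.9231 + 0.1538 + 0.6923 + 0.0256
Sum = 3.429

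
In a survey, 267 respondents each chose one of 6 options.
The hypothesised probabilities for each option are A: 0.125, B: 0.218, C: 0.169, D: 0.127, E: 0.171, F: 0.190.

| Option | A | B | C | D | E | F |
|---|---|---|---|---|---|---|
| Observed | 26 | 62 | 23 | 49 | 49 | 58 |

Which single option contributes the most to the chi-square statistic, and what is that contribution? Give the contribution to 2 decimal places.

Expected counts E_i = n·p_i: 267×0.125 = 33.375, 267×0.218 = 58.206, 267×0.169 = 45.123, 267×0.127 = 33.909, 267×0.171 = 45.657, 267×0.190 = 50.73.
cat         O        E   (O−E)²/E
A          26   33.375      1.630
B          62   58.206      0.247
C          23   45.123     10.847
D          49   33.909      6.716
E          49   45.657      0.245
F          58    50.73      1.042
The largest term is for C: 10.85.

C, 10.85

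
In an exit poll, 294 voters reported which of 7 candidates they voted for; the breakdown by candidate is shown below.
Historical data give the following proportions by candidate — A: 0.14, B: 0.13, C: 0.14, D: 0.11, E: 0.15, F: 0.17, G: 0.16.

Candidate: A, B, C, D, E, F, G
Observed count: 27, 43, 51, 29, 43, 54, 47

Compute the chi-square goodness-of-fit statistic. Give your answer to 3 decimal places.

8.517

Expected counts E_i = n·p_i: 294×0.14 = 41.16, 294×0.13 = 38.22, 294×0.14 = 41.16, 294×0.11 = 32.34, 294×0.15 = 44.1, 294×0.17 = 49.98, 294×0.16 = 47.04.
A: (27 − 41.16)²/41.16 = 200.5056/41.16 = 4.8714
B: (43 − 38.22)²/38.22 = 22.8484/38.22 = 0.5978
C: (51 − 41.16)²/41.16 = 96.8256/41.16 = 2.3524
D: (29 − 32.34)²/32.34 = 11.1556/32.34 = 0.3449
E: (43 − 44.1)²/44.1 = 1.21/44.1 = 0.0274
F: (54 − 49.98)²/49.98 = 16.1604/49.98 = 0.3233
G: (47 − 47.04)²/47.04 = 0.0016/47.04 = 0.0000
Sum = 8.517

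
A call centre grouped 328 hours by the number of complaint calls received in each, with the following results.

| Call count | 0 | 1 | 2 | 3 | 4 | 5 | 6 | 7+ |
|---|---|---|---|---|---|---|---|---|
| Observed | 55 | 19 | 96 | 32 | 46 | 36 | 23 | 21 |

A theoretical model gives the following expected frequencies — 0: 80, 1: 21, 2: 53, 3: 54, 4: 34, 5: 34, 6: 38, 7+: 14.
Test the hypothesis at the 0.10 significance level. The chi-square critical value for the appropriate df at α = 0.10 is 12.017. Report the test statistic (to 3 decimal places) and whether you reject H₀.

65.627; reject

cat         O        E   (O−E)²/E
0          55       80     7.8125
1          19       21     0.1905
2          96       53    34.8868
3          32       54     8.9630
4          46       34     4.2353
5          36       34     0.1176
6          23       38     5.9211
7+         21       14     3.5000
Sum = 65.627
df = 7. Since 65.627 > 12.017, we reject H₀.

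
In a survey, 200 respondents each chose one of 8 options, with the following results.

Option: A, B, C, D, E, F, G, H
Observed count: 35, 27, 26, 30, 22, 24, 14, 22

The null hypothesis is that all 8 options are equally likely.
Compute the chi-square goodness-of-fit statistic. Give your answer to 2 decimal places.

Expected count for each of the 8 categories: 200/8 = 25.
cat         O        E   (O−E)²/E
A          35       25      4.000
B          27       25      0.160
C          26       25      0.040
D          30       25      1.000
E          22       25      0.360
F          24       25      0.040
G          14       25      4.840
H          22       25      0.360
Sum = 10.80

10.80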